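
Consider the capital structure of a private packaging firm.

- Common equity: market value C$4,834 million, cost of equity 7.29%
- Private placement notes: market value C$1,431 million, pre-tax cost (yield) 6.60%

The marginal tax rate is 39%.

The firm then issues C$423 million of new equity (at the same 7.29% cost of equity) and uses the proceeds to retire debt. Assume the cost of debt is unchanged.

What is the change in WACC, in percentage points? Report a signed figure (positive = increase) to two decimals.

Current WACC:
Total capital V = 4834 + 1431 = 6265.
Equity: weight = 4834/6265 = 0.7716; cost = 7.29%.
Private placement notes: weight = 1431/6265 = 0.2284; after-tax cost = 6.6% × (1 − 39%) = 4.0260%.
WACC = 0.7716 × 7.2900% + 0.2284 × 4.0260% = 6.5445%.
After the change:
Total capital V = 5257 + 1008 = 6265.
Equity: weight = 5257/6265 = 0.8391; cost = 7.29%.
Private placement notes: weight = 1008/6265 = 0.1609; after-tax cost = 6.6% × (1 − 39%) = 4.0260%.
WACC = 0.8391 × 7.2900% + 0.1609 × 4.0260% = 6.7648%.
Change in WACC = 6.7648% − 6.5445% = 0.2204 pp.

+0.22 pp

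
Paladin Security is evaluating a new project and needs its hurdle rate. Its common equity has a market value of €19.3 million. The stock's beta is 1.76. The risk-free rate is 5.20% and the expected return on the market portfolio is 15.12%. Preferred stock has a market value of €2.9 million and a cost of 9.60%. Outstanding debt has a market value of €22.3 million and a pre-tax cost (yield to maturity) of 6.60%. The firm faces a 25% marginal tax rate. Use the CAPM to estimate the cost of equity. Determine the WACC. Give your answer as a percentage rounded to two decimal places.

12.93%

Market risk premium = 15.12% − 5.2% = 9.92%.
Cost of equity via CAPM: Re = 5.2% + 1.76 × 9.92% = 22.6592%.
Total capital V = 19.3 + 2.9 + 22.3 = 44.5.
Equity: weight = 19.3/44.5 = 0.4337; cost = 22.6592%.
Preferred: weight = 2.9/44.5 = 0.0652; cost = 9.6%.
Debt: weight = 22.3/44.5 = 0.5011; after-tax cost = 6.6% × (1 − 25%) = 4.9500%.
WACC = 0.4337 × 22.6592% + 0.0652 × 9.6000% + 0.5011 × 4.9500% = 12.9337%.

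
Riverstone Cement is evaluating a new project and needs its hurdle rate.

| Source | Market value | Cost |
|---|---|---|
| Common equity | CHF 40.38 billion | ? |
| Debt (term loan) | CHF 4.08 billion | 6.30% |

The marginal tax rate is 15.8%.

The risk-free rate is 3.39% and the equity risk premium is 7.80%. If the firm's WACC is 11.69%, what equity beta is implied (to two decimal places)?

Total capital V = 40.38 + 4.08 = 44.46.
Equity weight = 40.38/44.46 = 0.9082.
Term loan weight = 4.08/44.46 = 0.0918.
Debt contribution = 0.0918 × 6.3% × (1 − 15.8%) = 0.4868%.
Required equity contribution = 11.69% − 0.4868% = 11.2032%  ⇒  Re = 12.3352%.
CAPM: 12.3352% = 3.39% + β × 7.8%  ⇒  β = 1.1468.

1.15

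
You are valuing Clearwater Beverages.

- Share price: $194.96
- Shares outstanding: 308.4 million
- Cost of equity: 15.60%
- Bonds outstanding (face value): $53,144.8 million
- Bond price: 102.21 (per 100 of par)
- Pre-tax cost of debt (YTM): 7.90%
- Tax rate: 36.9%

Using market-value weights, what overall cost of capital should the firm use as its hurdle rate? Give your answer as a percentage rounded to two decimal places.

10.56%

Market value of equity E = 194.96 × 308.4m = 60125.664m. Market value of debt D = 53144.8m × 102.21/100 = 54319.30008m.
Total capital V = 60125.664 + 54319.30008 = 114444.96408.
Equity: weight = 60125.664/114444.96408 = 0.5254; cost = 15.6%.
Bonds outstanding: weight = 54319.30008/114444.96408 = 0.4746; after-tax cost = 7.9% × (1 − 36.9%) = 4.9849%.
WACC = 0.5254 × 15.6000% + 0.4746 × 4.9849% = 10.5617%.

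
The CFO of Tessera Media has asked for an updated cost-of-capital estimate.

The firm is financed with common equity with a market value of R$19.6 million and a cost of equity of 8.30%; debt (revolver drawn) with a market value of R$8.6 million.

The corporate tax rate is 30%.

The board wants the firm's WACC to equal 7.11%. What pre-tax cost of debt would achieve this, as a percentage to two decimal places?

6.28%

Total capital V = 19.6 + 8.6 = 28.2.
Equity weight = 19.6/28.2 = 0.6950.
Revolver drawn weight = 8.6/28.2 = 0.3050.
Equity contribution = 0.6950 × 8.3% = 5.7688%.
Remaining for debt = 7.11% − 5.7688% = 1.3412%.
Rd × (1 − 30%) × 0.3050 = 1.3412%  ⇒  Rd = 6.2827%.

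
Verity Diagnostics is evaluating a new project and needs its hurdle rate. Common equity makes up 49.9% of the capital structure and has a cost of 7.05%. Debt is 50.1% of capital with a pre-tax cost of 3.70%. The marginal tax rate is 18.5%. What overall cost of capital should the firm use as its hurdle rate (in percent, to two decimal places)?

5.03%

After-tax cost of debt = 3.7% × (1 − 18.5%) = 3.0155%.
WACC = 0.499 × 7.0500% + 0.501 × 3.0155% = 5.0287%.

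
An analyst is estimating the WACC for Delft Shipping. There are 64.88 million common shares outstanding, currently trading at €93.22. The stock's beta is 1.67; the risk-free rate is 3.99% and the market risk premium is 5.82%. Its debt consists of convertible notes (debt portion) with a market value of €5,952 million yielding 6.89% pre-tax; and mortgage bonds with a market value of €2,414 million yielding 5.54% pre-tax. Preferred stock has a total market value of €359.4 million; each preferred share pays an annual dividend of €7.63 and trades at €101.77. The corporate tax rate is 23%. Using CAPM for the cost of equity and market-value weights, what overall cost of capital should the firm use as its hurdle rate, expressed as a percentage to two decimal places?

Cost of equity via CAPM: Re = 3.99% + 1.67 × 5.82% = 13.7094%.
Cost of preferred: Rp = 7.63 / 101.77 = 7.4973%.
Market value of equity E = 93.22 × 64.88m = 6048.1136m.
Total capital V = 6048.1136 + 359.4 + 5952 + 2414 = 14773.5136.
Equity: weight = 6048.1136/14773.5136 = 0.4094; cost = 13.7094%.
Preferred: weight = 359.4/14773.5136 = 0.0243; cost = 7.4973%.
Convertible notes (debt portion): weight = 5952/14773.5136 = 0.4029; after-tax cost = 6.89% × (1 − 23%) = 5.3053%.
Mortgage bonds: weight = 2414/14773.5136 = 0.1634; after-tax cost = 5.54% × (1 − 23%) = 4.2658%.
WACC = 0.4094 × 13.7094% + 0.0243 × 7.4973% + 0.4029 × 5.3053% + 0.1634 × 4.2658% = 8.6293%.

8.63%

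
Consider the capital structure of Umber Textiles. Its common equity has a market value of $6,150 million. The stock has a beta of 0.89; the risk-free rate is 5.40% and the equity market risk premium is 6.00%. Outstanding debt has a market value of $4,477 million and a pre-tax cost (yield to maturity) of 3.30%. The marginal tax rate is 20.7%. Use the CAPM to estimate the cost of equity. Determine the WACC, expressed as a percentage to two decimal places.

Cost of equity via CAPM: Re = 5.4% + 0.89 × 6.0% = 10.7400%.
Total capital V = 6150 + 4477 = 10627.
Equity: weight = 6150/10627 = 0.5787; cost = 10.74%.
Debt: weight = 4477/10627 = 0.4213; after-tax cost = 3.3% × (1 − 20.7%) = 2.6169%.
WACC = 0.5787 × 10.7400% + 0.4213 × 2.6169% = 7.3179%.

7.32%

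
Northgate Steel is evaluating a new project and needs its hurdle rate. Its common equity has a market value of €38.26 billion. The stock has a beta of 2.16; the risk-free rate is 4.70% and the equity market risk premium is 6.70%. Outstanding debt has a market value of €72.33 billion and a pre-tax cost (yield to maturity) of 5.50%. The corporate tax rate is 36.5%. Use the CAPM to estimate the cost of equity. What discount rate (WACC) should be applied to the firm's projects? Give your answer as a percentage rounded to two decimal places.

8.92%

Cost of equity via CAPM: Re = 4.7% + 2.16 × 6.7% = 19.1720%.
Total capital V = 38.26 + 72.33 = 110.59.
Equity: weight = 38.26/110.59 = 0.3460; cost = 19.172%.
Debt: weight = 72.33/110.59 = 0.6540; after-tax cost = 5.5% × (1 − 36.5%) = 3.4925%.
WACC = 0.3460 × 19.1720% + 0.6540 × 3.4925% = 8.9170%.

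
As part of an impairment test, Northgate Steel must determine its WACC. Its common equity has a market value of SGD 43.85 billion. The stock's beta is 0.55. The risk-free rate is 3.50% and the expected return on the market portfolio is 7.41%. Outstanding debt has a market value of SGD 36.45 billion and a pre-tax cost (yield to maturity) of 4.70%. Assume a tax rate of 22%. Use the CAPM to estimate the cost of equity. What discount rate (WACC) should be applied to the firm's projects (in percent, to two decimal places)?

Market risk premium = 7.41% − 3.5% = 3.91%.
Cost of equity via CAPM: Re = 3.5% + 0.55 × 3.91% = 5.6505%.
Total capital V = 43.85 + 36.45 = 80.3.
Equity: weight = 43.85/80.3 = 0.5461; cost = 5.6505%.
Debt: weight = 36.45/80.3 = 0.4539; after-tax cost = 4.7% × (1 − 22%) = 3.6660%.
WACC = 0.5461 × 5.6505% + 0.4539 × 3.6660% = 4.7497%.

4.75%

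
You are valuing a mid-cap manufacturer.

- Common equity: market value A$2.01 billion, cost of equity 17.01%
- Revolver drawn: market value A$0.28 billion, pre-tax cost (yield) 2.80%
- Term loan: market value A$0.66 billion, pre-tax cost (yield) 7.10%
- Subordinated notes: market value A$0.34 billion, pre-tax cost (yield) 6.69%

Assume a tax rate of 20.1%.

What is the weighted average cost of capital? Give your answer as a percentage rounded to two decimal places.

Total capital V = 2.01 + 0.28 + 0.66 + 0.34 = 3.29.
Equity: weight = 2.01/3.29 = 0.6109; cost = 17.01%.
Revolver drawn: weight = 0.28/3.29 = 0.0851; after-tax cost = 2.8% × (1 − 20.1%) = 2.2372%.
Term loan: weight = 0.66/3.29 = 0.2006; after-tax cost = 7.1% × (1 − 20.1%) = 5.6729%.
Subordinated notes: weight = 0.34/3.29 = 0.1033; after-tax cost = 6.69% × (1 − 20.1%) = 5.3453%.
WACC = 0.6109 × 17.0100% + 0.0851 × 2.2372% + 0.2006 × 5.6729% + 0.1033 × 5.3453% = 12.2730%.

12.27%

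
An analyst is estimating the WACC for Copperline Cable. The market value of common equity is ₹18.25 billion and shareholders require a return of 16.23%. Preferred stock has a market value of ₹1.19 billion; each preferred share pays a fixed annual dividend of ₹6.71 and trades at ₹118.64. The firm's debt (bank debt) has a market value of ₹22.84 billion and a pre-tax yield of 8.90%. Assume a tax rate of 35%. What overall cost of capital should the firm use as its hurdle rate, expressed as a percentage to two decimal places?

Cost of preferred: Rp = 6.71 / 118.64 = 5.6558%.
Total capital V = 18.25 + 1.19 + 22.84 = 42.28.
Equity: weight = 18.25/42.28 = 0.4316; cost = 16.23%.
Preferred: weight = 1.19/42.28 = 0.0281; cost = 5.6558%.
Bank debt: weight = 22.84/42.28 = 0.5402; after-tax cost = 8.9% × (1 − 35%) = 5.7850%.
WACC = 0.4316 × 16.2300% + 0.0281 × 5.6558% + 0.5402 × 5.7850% = 10.2899%.

10.29%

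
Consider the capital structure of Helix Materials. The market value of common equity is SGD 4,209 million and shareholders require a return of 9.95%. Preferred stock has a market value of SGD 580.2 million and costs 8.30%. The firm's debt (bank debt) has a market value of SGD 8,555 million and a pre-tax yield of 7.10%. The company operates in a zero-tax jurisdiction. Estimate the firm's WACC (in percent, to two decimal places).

Total capital V = 4209 + 580.2 + 8555 = 13344.2.
Equity: weight = 4209/13344.2 = 0.3154; cost = 9.95%.
Preferred: weight = 580.2/13344.2 = 0.0435; cost = 8.3%.
Bank debt: weight = 8555/13344.2 = 0.6411; after-tax cost = 7.1% × (1 − 0%) = 7.1000%.
WACC = 0.3154 × 9.9500% + 0.0435 × 8.3000% + 0.6411 × 7.1000% = 8.0511%.

8.05%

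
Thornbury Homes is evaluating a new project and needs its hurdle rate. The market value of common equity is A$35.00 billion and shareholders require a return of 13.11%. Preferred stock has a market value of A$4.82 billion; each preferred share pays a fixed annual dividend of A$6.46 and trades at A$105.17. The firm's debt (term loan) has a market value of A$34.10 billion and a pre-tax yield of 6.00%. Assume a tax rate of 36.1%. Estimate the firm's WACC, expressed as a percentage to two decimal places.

Cost of preferred: Rp = 6.46 / 105.17 = 6.1424%.
Total capital V = 35 + 4.82 + 34.1 = 73.92.
Equity: weight = 35/73.92 = 0.4735; cost = 13.11%.
Preferred: weight = 4.82/73.92 = 0.0652; cost = 6.1424%.
Term loan: weight = 34.1/73.92 = 0.4613; after-tax cost = 6% × (1 − 36.1%) = 3.8340%.
WACC = 0.4735 × 13.1100% + 0.0652 × 6.1424% + 0.4613 × 3.8340% = 8.3766%.

8.38%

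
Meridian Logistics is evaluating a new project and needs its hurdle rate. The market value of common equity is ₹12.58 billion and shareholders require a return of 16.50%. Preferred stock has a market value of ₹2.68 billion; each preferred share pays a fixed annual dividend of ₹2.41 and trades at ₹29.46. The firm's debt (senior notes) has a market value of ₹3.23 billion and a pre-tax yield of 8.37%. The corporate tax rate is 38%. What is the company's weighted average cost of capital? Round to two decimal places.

Cost of preferred: Rp = 2.41 / 29.46 = 8.1806%.
Total capital V = 12.58 + 2.68 + 3.23 = 18.49.
Equity: weight = 12.58/18.49 = 0.6804; cost = 16.5%.
Preferred: weight = 2.68/18.49 = 0.1449; cost = 8.1806%.
Senior notes: weight = 3.23/18.49 = 0.1747; after-tax cost = 8.37% × (1 − 38%) = 5.1894%.
WACC = 0.6804 × 16.5000% + 0.1449 × 8.1806% + 0.1747 × 5.1894% = 13.3183%.

13.32%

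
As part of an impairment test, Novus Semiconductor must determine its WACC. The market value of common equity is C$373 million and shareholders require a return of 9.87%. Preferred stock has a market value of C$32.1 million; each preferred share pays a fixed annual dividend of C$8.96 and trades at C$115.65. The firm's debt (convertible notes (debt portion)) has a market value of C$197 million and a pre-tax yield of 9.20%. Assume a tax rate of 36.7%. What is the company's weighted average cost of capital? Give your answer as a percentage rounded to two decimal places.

Cost of preferred: Rp = 8.96 / 115.65 = 7.7475%.
Total capital V = 373 + 32.1 + 197 = 602.1.
Equity: weight = 373/602.1 = 0.6195; cost = 9.87%.
Preferred: weight = 32.1/602.1 = 0.0533; cost = 7.7475%.
Convertible notes (debt portion): weight = 197/602.1 = 0.3272; after-tax cost = 9.2% × (1 − 36.7%) = 5.8236%.
WACC = 0.6195 × 9.8700% + 0.0533 × 7.7475% + 0.3272 × 5.8236% = 8.4329%.

8.43%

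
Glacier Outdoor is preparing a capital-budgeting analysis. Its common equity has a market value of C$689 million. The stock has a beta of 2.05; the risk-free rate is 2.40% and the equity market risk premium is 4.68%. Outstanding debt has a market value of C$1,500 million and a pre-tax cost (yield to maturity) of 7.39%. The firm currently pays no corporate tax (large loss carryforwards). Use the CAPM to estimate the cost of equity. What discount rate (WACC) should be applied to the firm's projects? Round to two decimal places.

8.84%

Cost of equity via CAPM: Re = 2.4% + 2.05 × 4.68% = 11.9940%.
Total capital V = 689 + 1500 = 2189.
Equity: weight = 689/2189 = 0.3148; cost = 11.994%.
Debt: weight = 1500/2189 = 0.6852; after-tax cost = 7.39% × (1 − 0%) = 7.3900%.
WACC = 0.3148 × 11.9940% + 0.6852 × 7.3900% = 8.8391%.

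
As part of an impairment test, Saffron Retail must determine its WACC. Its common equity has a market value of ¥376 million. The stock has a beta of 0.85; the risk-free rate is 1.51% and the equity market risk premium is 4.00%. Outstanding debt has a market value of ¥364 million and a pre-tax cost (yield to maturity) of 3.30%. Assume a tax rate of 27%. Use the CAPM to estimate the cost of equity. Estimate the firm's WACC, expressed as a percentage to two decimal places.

Cost of equity via CAPM: Re = 1.51% + 0.85 × 4.0% = 4.9100%.
Total capital V = 376 + 364 = 740.
Equity: weight = 376/740 = 0.5081; cost = 4.91%.
Debt: weight = 364/740 = 0.4919; after-tax cost = 3.3% × (1 − 27%) = 2.4090%.
WACC = 0.5081 × 4.9100% + 0.4919 × 2.4090% = 3.6798%.

3.68%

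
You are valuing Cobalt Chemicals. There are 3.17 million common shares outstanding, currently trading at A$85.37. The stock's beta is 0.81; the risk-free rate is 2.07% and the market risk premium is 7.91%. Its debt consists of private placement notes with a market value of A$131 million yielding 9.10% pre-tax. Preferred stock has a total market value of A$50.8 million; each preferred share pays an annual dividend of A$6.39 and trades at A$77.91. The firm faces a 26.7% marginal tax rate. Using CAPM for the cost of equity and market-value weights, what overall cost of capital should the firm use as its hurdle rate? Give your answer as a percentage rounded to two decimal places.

Cost of equity via CAPM: Re = 2.07% + 0.81 × 7.91% = 8.4771%.
Cost of preferred: Rp = 6.39 / 77.91 = 8.2018%.
Market value of equity E = 85.37 × 3.17m = 270.6229m.
Total capital V = 270.6229 + 50.8 + 131 = 452.4229.
Equity: weight = 270.6229/452.4229 = 0.5982; cost = 8.4771%.
Preferred: weight = 50.8/452.4229 = 0.1123; cost = 8.2018%.
Private placement notes: weight = 131/452.4229 = 0.2896; after-tax cost = 9.1% × (1 − 26.7%) = 6.6703%.
WACC = 0.5982 × 8.4771% + 0.1123 × 8.2018% + 0.2896 × 6.6703% = 7.9230%.

7.92%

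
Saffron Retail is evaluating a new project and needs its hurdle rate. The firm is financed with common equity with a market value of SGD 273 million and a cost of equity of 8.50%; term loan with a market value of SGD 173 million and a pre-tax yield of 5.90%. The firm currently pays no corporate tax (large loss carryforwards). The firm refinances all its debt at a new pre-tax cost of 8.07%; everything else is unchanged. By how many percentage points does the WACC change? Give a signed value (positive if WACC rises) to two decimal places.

Current WACC:
Total capital V = 273 + 173 = 446.
Equity: weight = 273/446 = 0.6121; cost = 8.5%.
Term loan: weight = 173/446 = 0.3879; after-tax cost = 5.9% × (1 − 0%) = 5.9000%.
WACC = 0.6121 × 8.5000% + 0.3879 × 5.9000% = 7.4915%.
After the change:
Total capital V = 273 + 173 = 446.
Equity: weight = 273/446 = 0.6121; cost = 8.5%.
Term loan: weight = 173/446 = 0.3879; after-tax cost = 8.07% × (1 − 0%) = 8.0700%.
WACC = 0.6121 × 8.5000% + 0.3879 × 8.0700% = 8.3332%.
Change in WACC = 8.3332% − 7.4915% = 0.8417 pp.

+0.84 pp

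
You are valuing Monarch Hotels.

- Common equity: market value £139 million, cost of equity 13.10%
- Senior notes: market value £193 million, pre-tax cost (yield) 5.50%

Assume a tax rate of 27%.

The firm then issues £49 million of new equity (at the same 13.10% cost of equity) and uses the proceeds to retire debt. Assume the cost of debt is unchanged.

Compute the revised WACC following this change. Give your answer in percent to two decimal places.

9.16%

After the change:
Total capital V = 188 + 144 = 332.
Equity: weight = 188/332 = 0.5663; cost = 13.1%.
Senior notes: weight = 144/332 = 0.4337; after-tax cost = 5.5% × (1 − 27%) = 4.0150%.
WACC = 0.5663 × 13.1000% + 0.4337 × 4.0150% = 9.1595%.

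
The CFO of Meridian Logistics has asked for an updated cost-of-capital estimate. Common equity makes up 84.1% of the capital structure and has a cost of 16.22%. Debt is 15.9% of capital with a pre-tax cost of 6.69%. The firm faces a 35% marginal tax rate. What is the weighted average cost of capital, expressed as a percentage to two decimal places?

After-tax cost of debt = 6.69% × (1 − 35%) = 4.3485%.
WACC = 0.841 × 16.2200% + 0.159 × 4.3485% = 14.3324%.

14.33%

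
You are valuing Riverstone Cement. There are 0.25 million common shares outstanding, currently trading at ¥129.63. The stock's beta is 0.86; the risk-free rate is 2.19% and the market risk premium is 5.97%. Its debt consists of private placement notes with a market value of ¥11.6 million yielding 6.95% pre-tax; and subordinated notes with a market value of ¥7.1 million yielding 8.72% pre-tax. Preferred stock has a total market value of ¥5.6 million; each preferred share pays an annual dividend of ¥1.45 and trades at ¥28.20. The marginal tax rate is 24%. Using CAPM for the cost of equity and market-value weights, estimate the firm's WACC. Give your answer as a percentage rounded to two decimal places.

6.60%

Cost of equity via CAPM: Re = 2.19% + 0.86 × 5.97% = 7.3242%.
Cost of preferred: Rp = 1.45 / 28.2 = 5.1418%.
Market value of equity E = 129.63 × 0.25m = 32.4075m.
Total capital V = 32.4075 + 5.6 + 11.6 + 7.1 = 56.7075.
Equity: weight = 32.4075/56.7075 = 0.5715; cost = 7.3242%.
Preferred: weight = 5.6/56.7075 = 0.0988; cost = 5.1418%.
Private placement notes: weight = 11.6/56.7075 = 0.2046; after-tax cost = 6.95% × (1 − 24%) = 5.2820%.
Subordinated notes: weight = 7.1/56.7075 = 0.1252; after-tax cost = 8.72% × (1 − 24%) = 6.6272%.
WACC = 0.5715 × 7.3242% + 0.0988 × 5.1418% + 0.2046 × 5.2820% + 0.1252 × 6.6272% = 6.6037%.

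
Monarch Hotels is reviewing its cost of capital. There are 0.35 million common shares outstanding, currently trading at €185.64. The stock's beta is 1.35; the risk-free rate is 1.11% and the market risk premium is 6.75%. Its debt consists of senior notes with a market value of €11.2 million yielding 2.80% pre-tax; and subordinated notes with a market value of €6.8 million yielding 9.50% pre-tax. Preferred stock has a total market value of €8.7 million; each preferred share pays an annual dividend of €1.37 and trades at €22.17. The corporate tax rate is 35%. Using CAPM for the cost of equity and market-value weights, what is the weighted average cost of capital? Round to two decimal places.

Cost of equity via CAPM: Re = 1.11% + 1.35 × 6.75% = 10.2225%.
Cost of preferred: Rp = 1.37 / 22.17 = 6.1795%.
Market value of equity E = 185.64 × 0.35m = 64.974m.
Total capital V = 64.974 + 8.7 + 11.2 + 6.8 = 91.674.
Equity: weight = 64.974/91.674 = 0.7088; cost = 10.2225%.
Preferred: weight = 8.7/91.674 = 0.0949; cost = 6.1795%.
Senior notes: weight = 11.2/91.674 = 0.1222; after-tax cost = 2.8% × (1 − 35%) = 1.8200%.
Subordinated notes: weight = 6.8/91.674 = 0.0742; after-tax cost = 9.5% × (1 − 35%) = 6.1750%.
WACC = 0.7088 × 10.2225% + 0.0949 × 6.1795% + 0.1222 × 1.8200% + 0.0742 × 6.1750% = 8.5120%.

8.51%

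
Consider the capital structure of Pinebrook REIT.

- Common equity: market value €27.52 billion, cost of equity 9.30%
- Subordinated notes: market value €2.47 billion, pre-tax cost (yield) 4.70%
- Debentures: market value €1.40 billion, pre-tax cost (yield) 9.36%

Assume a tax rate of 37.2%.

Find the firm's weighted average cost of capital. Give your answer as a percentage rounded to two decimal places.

Total capital V = 27.52 + 2.47 + 1.4 = 31.39.
Equity: weight = 27.52/31.39 = 0.8767; cost = 9.3%.
Subordinated notes: weight = 2.47/31.39 = 0.0787; after-tax cost = 4.7% × (1 − 37.2%) = 2.9516%.
Debentures: weight = 1.4/31.39 = 0.0446; after-tax cost = 9.36% × (1 − 37.2%) = 5.8781%.
WACC = 0.8767 × 9.3000% + 0.0787 × 2.9516% + 0.0446 × 5.8781% = 8.6478%.

8.65%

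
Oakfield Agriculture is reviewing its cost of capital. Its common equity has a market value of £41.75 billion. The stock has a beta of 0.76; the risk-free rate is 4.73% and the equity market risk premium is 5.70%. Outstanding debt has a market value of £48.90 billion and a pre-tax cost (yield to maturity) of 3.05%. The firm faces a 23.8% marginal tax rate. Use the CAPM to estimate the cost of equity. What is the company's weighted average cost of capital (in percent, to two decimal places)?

5.43%

Cost of equity via CAPM: Re = 4.73% + 0.76 × 5.7% = 9.0620%.
Total capital V = 41.75 + 48.9 = 90.65.
Equity: weight = 41.75/90.65 = 0.4606; cost = 9.062%.
Debt: weight = 48.9/90.65 = 0.5394; after-tax cost = 3.05% × (1 − 23.8%) = 2.3241%.
WACC = 0.4606 × 9.0620% + 0.5394 × 2.3241% = 5.4273%.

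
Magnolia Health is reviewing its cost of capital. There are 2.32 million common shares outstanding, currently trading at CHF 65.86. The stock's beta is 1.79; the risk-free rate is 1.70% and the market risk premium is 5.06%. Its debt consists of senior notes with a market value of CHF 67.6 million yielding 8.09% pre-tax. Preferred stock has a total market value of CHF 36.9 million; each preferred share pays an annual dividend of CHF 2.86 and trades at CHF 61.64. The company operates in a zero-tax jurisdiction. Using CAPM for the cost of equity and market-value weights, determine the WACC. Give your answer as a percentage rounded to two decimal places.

9.18%

Cost of equity via CAPM: Re = 1.7% + 1.79 × 5.06% = 10.7574%.
Cost of preferred: Rp = 2.86 / 61.64 = 4.6398%.
Market value of equity E = 65.86 × 2.32m = 152.7952m.
Total capital V = 152.7952 + 36.9 + 67.6 = 257.2952.
Equity: weight = 152.7952/257.2952 = 0.5939; cost = 10.7574%.
Preferred: weight = 36.9/257.2952 = 0.1434; cost = 4.6398%.
Senior notes: weight = 67.6/257.2952 = 0.2627; after-tax cost = 8.09% × (1 − 0%) = 8.0900%.
WACC = 0.5939 × 10.7574% + 0.1434 × 4.6398% + 0.2627 × 8.0900% = 9.1792%.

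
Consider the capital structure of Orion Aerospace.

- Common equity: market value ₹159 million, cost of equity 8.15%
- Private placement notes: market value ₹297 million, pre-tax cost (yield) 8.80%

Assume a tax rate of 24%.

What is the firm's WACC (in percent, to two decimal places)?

7.20%

Total capital V = 159 + 297 = 456.
Equity: weight = 159/456 = 0.3487; cost = 8.15%.
Private placement notes: weight = 297/456 = 0.6513; after-tax cost = 8.8% × (1 − 24%) = 6.6880%.
WACC = 0.3487 × 8.1500% + 0.6513 × 6.6880% = 7.1978%.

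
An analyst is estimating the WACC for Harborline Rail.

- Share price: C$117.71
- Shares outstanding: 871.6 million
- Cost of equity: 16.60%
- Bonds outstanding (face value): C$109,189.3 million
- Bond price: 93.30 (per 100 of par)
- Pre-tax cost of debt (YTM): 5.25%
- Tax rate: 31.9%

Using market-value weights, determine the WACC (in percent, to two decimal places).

Market value of equity E = 117.71 × 871.6m = 102596.036m. Market value of debt D = 109189.3m × 93.3/100 = 101873.6169m.
Total capital V = 102596.036 + 101873.6169 = 204469.6529.
Equity: weight = 102596.036/204469.6529 = 0.5018; cost = 16.6%.
Bonds outstanding: weight = 101873.6169/204469.6529 = 0.4982; after-tax cost = 5.25% × (1 − 31.9%) = 3.5753%.
WACC = 0.5018 × 16.6000% + 0.4982 × 3.5753% = 10.1106%.

10.11%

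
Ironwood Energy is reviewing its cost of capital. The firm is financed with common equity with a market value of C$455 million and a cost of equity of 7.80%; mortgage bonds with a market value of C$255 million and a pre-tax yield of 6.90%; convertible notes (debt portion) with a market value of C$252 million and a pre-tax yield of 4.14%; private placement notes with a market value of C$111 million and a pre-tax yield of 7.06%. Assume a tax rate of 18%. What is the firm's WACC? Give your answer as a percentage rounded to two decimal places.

Total capital V = 455 + 255 + 252 + 111 = 1073.
Equity: weight = 455/1073 = 0.4240; cost = 7.8%.
Mortgage bonds: weight = 255/1073 = 0.2377; after-tax cost = 6.9% × (1 − 18%) = 5.6580%.
Convertible notes (debt portion): weight = 252/1073 = 0.2349; after-tax cost = 4.14% × (1 − 18%) = 3.3948%.
Private placement notes: weight = 111/1073 = 0.1034; after-tax cost = 7.06% × (1 − 18%) = 5.7892%.
WACC = 0.4240 × 7.8000% + 0.2377 × 5.6580% + 0.2349 × 3.3948% + 0.1034 × 5.7892% = 6.0484%.

6.05%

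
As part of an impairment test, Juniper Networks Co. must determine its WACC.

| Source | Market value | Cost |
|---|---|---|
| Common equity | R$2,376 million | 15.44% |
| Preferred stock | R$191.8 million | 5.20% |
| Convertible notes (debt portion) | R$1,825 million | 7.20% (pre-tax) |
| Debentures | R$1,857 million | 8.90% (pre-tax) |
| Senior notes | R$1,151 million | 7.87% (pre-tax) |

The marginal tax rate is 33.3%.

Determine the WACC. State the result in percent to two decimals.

Total capital V = 2376 + 191.8 + 1825 + 1857 + 1151 = 7400.8.
Equity: weight = 2376/7400.8 = 0.3210; cost = 15.44%.
Preferred: weight = 191.8/7400.8 = 0.0259; cost = 5.2%.
Convertible notes (debt portion): weight = 1825/7400.8 = 0.2466; after-tax cost = 7.2% × (1 − 33.3%) = 4.8024%.
Debentures: weight = 1857/7400.8 = 0.2509; after-tax cost = 8.9% × (1 − 33.3%) = 5.9363%.
Senior notes: weight = 1151/7400.8 = 0.1555; after-tax cost = 7.87% × (1 − 33.3%) = 5.2493%.
WACC = 0.3210 × 15.4400% + 0.0259 × 5.2000% + 0.2466 × 4.8024% + 0.2509 × 5.9363% + 0.1555 × 5.2493% = 8.5819%.

8.58%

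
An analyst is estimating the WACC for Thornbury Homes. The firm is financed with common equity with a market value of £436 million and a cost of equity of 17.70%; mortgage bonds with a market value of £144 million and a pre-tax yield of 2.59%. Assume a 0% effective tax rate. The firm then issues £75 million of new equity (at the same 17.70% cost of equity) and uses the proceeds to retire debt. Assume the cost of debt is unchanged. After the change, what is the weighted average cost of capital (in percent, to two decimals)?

After the change:
Total capital V = 511 + 69 = 580.
Equity: weight = 511/580 = 0.8810; cost = 17.7%.
Mortgage bonds: weight = 69/580 = 0.1190; after-tax cost = 2.59% × (1 − 0%) = 2.5900%.
WACC = 0.8810 × 17.7000% + 0.1190 × 2.5900% = 15.9024%.

15.90%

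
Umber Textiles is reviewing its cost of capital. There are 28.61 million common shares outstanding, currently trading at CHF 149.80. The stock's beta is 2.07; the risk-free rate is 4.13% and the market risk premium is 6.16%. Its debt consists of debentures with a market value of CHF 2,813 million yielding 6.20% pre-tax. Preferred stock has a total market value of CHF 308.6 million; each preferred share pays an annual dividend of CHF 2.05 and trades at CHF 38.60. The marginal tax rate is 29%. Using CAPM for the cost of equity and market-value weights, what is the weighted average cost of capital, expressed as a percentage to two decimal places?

Cost of equity via CAPM: Re = 4.13% + 2.07 × 6.16% = 16.8812%.
Cost of preferred: Rp = 2.05 / 38.6 = 5.3109%.
Market value of equity E = 149.8 × 28.61m = 4285.778m.
Total capital V = 4285.778 + 308.6 + 2813 = 7407.378.
Equity: weight = 4285.778/7407.378 = 0.5786; cost = 16.8812%.
Preferred: weight = 308.6/7407.378 = 0.0417; cost = 5.3109%.
Debentures: weight = 2813/7407.378 = 0.3798; after-tax cost = 6.2% × (1 − 29%) = 4.4020%.
WACC = 0.5786 × 16.8812% + 0.0417 × 5.3109% + 0.3798 × 4.4020% = 11.6601%.

11.66%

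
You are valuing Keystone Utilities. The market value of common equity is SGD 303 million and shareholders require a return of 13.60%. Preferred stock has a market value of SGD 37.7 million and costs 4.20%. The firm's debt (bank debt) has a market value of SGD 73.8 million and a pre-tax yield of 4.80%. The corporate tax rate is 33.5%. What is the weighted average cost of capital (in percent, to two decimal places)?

10.89%

Total capital V = 303 + 37.7 + 73.8 = 414.5.
Equity: weight = 303/414.5 = 0.7310; cost = 13.6%.
Preferred: weight = 37.7/414.5 = 0.0910; cost = 4.2%.
Bank debt: weight = 73.8/414.5 = 0.1780; after-tax cost = 4.8% × (1 − 33.5%) = 3.1920%.
WACC = 0.7310 × 13.6000% + 0.0910 × 4.2000% + 0.1780 × 3.1920% = 10.8919%.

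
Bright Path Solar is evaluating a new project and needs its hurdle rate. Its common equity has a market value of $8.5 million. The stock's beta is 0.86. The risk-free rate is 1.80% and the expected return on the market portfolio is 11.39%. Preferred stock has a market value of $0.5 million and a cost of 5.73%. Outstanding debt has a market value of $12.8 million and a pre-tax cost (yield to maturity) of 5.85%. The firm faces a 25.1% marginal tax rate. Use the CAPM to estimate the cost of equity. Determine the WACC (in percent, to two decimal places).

Market risk premium = 11.39% − 1.8% = 9.59%.
Cost of equity via CAPM: Re = 1.8% + 0.86 × 9.59% = 10.0474%.
Total capital V = 8.5 + 0.5 + 12.8 = 21.8.
Equity: weight = 8.5/21.8 = 0.3899; cost = 10.0474%.
Preferred: weight = 0.5/21.8 = 0.0229; cost = 5.73%.
Debt: weight = 12.8/21.8 = 0.5872; after-tax cost = 5.85% × (1 − 25.1%) = 4.3816%.
WACC = 0.3899 × 10.0474% + 0.0229 × 5.7300% + 0.5872 × 4.3816% = 6.6217%.

6.62%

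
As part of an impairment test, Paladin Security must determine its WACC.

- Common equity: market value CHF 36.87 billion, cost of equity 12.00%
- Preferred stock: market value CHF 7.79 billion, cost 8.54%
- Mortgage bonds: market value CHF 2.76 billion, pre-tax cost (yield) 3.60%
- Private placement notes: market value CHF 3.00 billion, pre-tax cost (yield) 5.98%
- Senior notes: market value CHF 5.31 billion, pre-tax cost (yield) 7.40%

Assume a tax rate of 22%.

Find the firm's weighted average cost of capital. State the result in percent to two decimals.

Total capital V = 36.87 + 7.79 + 2.76 + 3 + 5.31 = 55.73.
Equity: weight = 36.87/55.73 = 0.6616; cost = 12%.
Preferred: weight = 7.79/55.73 = 0.1398; cost = 8.54%.
Mortgage bonds: weight = 2.76/55.73 = 0.0495; after-tax cost = 3.6% × (1 − 22%) = 2.8080%.
Private placement notes: weight = 3/55.73 = 0.0538; after-tax cost = 5.98% × (1 − 22%) = 4.6644%.
Senior notes: weight = 5.31/55.73 = 0.0953; after-tax cost = 7.4% × (1 − 22%) = 5.7720%.
WACC = 0.6616 × 12.0000% + 0.1398 × 8.5400% + 0.0495 × 2.8080% + 0.0538 × 4.6644% + 0.0953 × 5.7720% = 10.0728%.

10.07%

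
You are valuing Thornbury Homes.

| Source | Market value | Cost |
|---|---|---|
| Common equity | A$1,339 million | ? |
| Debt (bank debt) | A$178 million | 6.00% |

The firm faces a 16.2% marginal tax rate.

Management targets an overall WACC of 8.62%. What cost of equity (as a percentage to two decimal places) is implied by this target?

Total capital V = 1339 + 178 = 1517.
Equity weight = 1339/1517 = 0.8827.
Bank debt weight = 178/1517 = 0.1173.
Debt contribution = 0.1173 × 6% × (1 − 16.2%) = 0.5900%.
Required equity contribution = 8.62% − 0.5900% = 8.0300%.
Re = 8.0300% / 0.8827 = 9.0975%.

9.10%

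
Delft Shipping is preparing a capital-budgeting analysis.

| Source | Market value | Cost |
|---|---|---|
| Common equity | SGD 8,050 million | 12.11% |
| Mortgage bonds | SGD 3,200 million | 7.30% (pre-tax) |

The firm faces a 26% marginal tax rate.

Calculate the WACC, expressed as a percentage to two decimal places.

10.20%

Total capital V = 8050 + 3200 = 11250.
Equity: weight = 8050/11250 = 0.7156; cost = 12.11%.
Mortgage bonds: weight = 3200/11250 = 0.2844; after-tax cost = 7.3% × (1 − 26%) = 5.4020%.
WACC = 0.7156 × 12.1100% + 0.2844 × 5.4020% = 10.2019%.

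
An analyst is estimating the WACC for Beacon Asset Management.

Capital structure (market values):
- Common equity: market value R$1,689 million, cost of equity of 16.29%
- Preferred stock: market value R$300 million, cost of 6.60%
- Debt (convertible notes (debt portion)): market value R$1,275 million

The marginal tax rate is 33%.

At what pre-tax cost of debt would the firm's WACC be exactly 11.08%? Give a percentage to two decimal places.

Total capital V = 1689 + 300 + 1275 = 3264.
Equity weight = 1689/3264 = 0.5175.
Preferred weight = 300/3264 = 0.0919.
Convertible notes (debt portion) weight = 1275/3264 = 0.3906.
Equity contribution = 0.5175 × 16.29% = 8.4295%.
Preferred contribution = 0.0919 × 6.6% = 0.6066%.
Remaining for debt = 11.08% − 9.0361% = 2.0439%.
Rd × (1 − 33%) × 0.3906 = 2.0439%  ⇒  Rd = 7.8096%.

7.81%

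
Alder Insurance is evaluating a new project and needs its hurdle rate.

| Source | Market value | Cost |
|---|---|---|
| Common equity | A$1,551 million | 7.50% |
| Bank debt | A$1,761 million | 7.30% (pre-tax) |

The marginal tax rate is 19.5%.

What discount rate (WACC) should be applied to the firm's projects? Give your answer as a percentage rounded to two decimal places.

Total capital V = 1551 + 1761 = 3312.
Equity: weight = 1551/3312 = 0.4683; cost = 7.5%.
Bank debt: weight = 1761/3312 = 0.5317; after-tax cost = 7.3% × (1 − 19.5%) = 5.8765%.
WACC = 0.4683 × 7.5000% + 0.5317 × 5.8765% = 6.6368%.

6.64%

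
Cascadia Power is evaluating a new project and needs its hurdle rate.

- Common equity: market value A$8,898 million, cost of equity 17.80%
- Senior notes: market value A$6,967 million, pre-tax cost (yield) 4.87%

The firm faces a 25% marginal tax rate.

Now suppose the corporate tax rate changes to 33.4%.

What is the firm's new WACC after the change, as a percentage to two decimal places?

After the change:
Total capital V = 8898 + 6967 = 15865.
Equity: weight = 8898/15865 = 0.5609; cost = 17.8%.
Senior notes: weight = 6967/15865 = 0.4391; after-tax cost = 4.87% × (1 − 33.4%) = 3.2434%.
WACC = 0.5609 × 17.8000% + 0.4391 × 3.2434% = 11.4076%.

11.41%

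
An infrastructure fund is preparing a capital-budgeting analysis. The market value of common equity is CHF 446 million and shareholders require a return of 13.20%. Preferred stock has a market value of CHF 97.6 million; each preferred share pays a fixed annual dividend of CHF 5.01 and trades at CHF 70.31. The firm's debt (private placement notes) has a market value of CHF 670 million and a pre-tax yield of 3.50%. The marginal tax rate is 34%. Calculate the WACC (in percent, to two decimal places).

Cost of preferred: Rp = 5.01 / 70.31 = 7.1256%.
Total capital V = 446 + 97.6 + 670 = 1213.6.
Equity: weight = 446/1213.6 = 0.3675; cost = 13.2%.
Preferred: weight = 97.6/1213.6 = 0.0804; cost = 7.1256%.
Private placement notes: weight = 670/1213.6 = 0.5521; after-tax cost = 3.5% × (1 − 34%) = 2.3100%.
WACC = 0.3675 × 13.2000% + 0.0804 × 7.1256% + 0.5521 × 2.3100% = 6.6994%.

6.70%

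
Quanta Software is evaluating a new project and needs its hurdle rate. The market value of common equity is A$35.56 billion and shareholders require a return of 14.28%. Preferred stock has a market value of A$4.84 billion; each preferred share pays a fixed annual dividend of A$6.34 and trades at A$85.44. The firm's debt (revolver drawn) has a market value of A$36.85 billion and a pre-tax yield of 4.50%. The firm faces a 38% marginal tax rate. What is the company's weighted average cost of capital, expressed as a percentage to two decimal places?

Cost of preferred: Rp = 6.34 / 85.44 = 7.4204%.
Total capital V = 35.56 + 4.84 + 36.85 = 77.25.
Equity: weight = 35.56/77.25 = 0.4603; cost = 14.28%.
Preferred: weight = 4.84/77.25 = 0.0627; cost = 7.4204%.
Revolver drawn: weight = 36.85/77.25 = 0.4770; after-tax cost = 4.5% × (1 − 38%) = 2.7900%.
WACC = 0.4603 × 14.2800% + 0.0627 × 7.4204% + 0.4770 × 2.7900% = 8.3692%.

8.37%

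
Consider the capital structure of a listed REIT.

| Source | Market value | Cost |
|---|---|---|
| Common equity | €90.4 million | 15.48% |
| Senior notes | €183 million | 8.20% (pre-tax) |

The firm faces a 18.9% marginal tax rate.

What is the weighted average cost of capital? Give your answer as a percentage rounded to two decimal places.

Total capital V = 90.4 + 183 = 273.4.
Equity: weight = 90.4/273.4 = 0.3307; cost = 15.48%.
Senior notes: weight = 183/273.4 = 0.6693; after-tax cost = 8.2% × (1 − 18.9%) = 6.6502%.
WACC = 0.3307 × 15.4800% + 0.6693 × 6.6502% = 9.5698%.

9.57%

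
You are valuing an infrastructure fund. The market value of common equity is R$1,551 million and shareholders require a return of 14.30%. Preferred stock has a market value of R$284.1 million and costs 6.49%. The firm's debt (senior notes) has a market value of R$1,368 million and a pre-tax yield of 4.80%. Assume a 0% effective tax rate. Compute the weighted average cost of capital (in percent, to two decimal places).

Total capital V = 1551 + 284.1 + 1368 = 3203.1.
Equity: weight = 1551/3203.1 = 0.4842; cost = 14.3%.
Preferred: weight = 284.1/3203.1 = 0.0887; cost = 6.49%.
Senior notes: weight = 1368/3203.1 = 0.4271; after-tax cost = 4.8% × (1 − 0%) = 4.8000%.
WACC = 0.4842 × 14.3000% + 0.0887 × 6.4900% + 0.4271 × 4.8000% = 9.5500%.

9.55%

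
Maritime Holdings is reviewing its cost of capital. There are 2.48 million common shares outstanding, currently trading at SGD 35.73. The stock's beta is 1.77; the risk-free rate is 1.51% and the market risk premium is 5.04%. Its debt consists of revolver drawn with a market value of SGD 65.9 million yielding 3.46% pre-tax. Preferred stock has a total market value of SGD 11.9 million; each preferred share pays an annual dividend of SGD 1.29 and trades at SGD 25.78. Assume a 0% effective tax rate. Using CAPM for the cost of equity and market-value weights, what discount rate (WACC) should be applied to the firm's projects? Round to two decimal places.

Cost of equity via CAPM: Re = 1.51% + 1.77 × 5.04% = 10.4308%.
Cost of preferred: Rp = 1.29 / 25.78 = 5.0039%.
Market value of equity E = 35.73 × 2.48m = 88.6104m.
Total capital V = 88.6104 + 11.9 + 65.9 = 166.4104.
Equity: weight = 88.6104/166.4104 = 0.5325; cost = 10.4308%.
Preferred: weight = 11.9/166.4104 = 0.0715; cost = 5.0039%.
Revolver drawn: weight = 65.9/166.4104 = 0.3960; after-tax cost = 3.46% × (1 − 0%) = 3.4600%.
WACC = 0.5325 × 10.4308% + 0.0715 × 5.0039% + 0.3960 × 3.4600% = 7.2822%.

7.28%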